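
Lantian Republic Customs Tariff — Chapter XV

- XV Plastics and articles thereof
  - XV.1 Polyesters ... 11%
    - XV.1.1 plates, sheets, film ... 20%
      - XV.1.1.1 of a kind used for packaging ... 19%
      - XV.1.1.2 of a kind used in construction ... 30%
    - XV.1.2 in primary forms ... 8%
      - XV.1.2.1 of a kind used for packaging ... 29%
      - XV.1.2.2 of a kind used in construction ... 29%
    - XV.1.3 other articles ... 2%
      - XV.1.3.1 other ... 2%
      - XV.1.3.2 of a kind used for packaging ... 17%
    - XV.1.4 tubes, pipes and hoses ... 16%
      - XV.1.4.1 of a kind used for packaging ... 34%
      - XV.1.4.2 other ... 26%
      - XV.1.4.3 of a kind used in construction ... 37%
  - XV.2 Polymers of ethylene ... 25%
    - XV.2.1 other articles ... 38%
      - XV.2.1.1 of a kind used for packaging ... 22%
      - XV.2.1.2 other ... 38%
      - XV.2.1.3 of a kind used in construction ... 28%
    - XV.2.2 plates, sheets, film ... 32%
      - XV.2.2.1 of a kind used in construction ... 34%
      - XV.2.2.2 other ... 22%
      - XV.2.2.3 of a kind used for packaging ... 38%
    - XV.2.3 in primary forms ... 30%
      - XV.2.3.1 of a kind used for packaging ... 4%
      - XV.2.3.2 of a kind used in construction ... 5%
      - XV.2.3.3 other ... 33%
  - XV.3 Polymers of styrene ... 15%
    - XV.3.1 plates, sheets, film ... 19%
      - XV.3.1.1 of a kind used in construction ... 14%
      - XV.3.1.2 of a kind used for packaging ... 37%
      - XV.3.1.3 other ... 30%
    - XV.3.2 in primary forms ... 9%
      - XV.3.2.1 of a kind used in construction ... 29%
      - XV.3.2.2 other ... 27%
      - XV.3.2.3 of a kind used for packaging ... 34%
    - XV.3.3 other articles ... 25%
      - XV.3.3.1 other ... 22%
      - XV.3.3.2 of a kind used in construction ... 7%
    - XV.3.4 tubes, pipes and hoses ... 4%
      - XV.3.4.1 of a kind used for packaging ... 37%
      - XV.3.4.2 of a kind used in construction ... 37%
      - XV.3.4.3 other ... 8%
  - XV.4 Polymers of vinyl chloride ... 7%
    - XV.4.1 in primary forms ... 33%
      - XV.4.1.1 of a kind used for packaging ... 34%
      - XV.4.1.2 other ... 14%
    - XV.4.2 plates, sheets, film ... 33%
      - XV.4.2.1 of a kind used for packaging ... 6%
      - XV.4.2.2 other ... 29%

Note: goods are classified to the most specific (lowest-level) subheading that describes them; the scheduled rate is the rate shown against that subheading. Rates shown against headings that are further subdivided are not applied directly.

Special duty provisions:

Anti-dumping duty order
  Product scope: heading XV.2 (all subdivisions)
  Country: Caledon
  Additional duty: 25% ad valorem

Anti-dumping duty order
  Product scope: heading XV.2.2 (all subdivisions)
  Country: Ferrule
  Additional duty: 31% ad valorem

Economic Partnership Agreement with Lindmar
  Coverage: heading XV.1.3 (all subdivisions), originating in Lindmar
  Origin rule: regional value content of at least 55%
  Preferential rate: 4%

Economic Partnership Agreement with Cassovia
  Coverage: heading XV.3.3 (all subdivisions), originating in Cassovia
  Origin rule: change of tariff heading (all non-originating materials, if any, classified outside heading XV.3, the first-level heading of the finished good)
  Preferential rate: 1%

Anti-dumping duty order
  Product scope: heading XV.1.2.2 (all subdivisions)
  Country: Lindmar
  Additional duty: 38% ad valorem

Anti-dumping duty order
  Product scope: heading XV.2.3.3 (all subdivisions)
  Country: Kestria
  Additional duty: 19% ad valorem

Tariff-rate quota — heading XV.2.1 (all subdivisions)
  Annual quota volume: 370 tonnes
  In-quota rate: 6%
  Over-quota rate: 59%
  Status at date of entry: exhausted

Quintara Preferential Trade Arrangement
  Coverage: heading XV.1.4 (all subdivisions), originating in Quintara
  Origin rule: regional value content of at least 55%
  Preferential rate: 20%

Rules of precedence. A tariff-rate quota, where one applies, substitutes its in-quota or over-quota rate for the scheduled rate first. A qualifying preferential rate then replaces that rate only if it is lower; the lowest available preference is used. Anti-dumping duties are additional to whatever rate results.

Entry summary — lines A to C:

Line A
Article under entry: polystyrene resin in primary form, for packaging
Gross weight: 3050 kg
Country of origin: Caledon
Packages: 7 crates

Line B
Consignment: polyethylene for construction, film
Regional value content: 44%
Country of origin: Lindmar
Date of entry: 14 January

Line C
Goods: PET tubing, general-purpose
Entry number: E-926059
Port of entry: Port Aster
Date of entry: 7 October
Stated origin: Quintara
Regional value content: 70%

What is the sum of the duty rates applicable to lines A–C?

Line A: polystyrene → XV.3; resin in primary form → XV.3.2; for packaging → XV.3.2.3. Scheduled 34%. No special measure applies. → 34%.
Line B: polyethylene → XV.2; film → XV.2.2; for construction → XV.2.2.1. Scheduled 34%. Lindmar agreement on XV.1.3: XV.2.2.1 not covered. → 34%.
Line C: PET → XV.1; tubing → XV.1.4; general-purpose → XV.1.4.2. Scheduled 26%. Quintara agreement on XV.1.4: RVC ≥ 55% → 20% available; preferential 20%. → 20%.
Sum: 34% + 34% + 20% = 88%.

88%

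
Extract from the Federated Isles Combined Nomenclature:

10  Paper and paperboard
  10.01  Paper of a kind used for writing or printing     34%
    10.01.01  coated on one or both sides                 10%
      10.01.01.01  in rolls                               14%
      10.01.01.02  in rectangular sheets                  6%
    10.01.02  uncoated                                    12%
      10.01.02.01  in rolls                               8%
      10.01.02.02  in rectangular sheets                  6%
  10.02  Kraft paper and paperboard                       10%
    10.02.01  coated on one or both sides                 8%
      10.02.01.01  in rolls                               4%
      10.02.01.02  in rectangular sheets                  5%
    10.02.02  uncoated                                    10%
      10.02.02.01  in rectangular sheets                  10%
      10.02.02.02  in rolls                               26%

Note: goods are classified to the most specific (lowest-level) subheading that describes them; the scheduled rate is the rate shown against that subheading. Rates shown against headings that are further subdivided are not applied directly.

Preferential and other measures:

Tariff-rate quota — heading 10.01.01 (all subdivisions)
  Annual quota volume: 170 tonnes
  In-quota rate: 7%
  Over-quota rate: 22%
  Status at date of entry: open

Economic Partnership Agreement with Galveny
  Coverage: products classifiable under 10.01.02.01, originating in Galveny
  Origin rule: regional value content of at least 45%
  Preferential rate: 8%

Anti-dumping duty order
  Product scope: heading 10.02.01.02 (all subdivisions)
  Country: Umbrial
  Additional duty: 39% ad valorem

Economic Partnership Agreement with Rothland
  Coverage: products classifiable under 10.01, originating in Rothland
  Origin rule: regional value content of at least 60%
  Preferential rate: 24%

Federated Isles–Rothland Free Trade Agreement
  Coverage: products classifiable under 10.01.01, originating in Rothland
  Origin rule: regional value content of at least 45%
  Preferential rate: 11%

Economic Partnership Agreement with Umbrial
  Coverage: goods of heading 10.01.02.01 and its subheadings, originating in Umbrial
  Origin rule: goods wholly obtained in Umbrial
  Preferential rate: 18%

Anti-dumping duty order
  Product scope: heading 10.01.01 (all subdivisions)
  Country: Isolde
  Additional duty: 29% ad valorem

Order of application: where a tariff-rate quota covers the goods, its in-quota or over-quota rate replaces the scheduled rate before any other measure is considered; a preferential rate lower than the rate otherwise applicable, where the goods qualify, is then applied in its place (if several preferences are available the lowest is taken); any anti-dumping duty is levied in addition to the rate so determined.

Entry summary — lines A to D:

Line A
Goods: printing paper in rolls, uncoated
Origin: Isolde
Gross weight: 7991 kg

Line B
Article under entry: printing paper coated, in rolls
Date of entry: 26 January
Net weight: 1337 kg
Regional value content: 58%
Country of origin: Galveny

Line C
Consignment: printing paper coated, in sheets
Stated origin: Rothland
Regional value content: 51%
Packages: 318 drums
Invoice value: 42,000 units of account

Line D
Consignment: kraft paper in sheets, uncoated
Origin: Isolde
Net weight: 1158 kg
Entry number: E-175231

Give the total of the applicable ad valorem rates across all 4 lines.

Line A: printing paper → 10.01; uncoated → 10.01.02; in rolls → 10.01.02.01. Scheduled 8%. No special measure applies. → 8%.
Line B: printing paper → 10.01; coated → 10.01.01; in rolls → 10.01.01.01. Scheduled 14%. quota on 10.01.01 open → in-quota 7%; Galveny agreement on 10.01.02.01: 10.01.01.01 not covered. → 7%.
Line C: printing paper → 10.01; coated → 10.01.01; in sheets → 10.01.01.02. Scheduled 6%. quota on 10.01.01 open → in-quota 7%; Rothland agreement on 10.01: RVC < 60%; Rothland agreement on 10.01.01: RVC ≥ 45% → 11% available; preference 11% not lower than 7% → no reduction. → 7%.
Line D: kraft paper → 10.02; uncoated → 10.02.02; in sheets → 10.02.02.01. Scheduled 10%. No special measure applies. → 10%.
Sum: 8% + 7% + 7% + 10% = 32%.

32%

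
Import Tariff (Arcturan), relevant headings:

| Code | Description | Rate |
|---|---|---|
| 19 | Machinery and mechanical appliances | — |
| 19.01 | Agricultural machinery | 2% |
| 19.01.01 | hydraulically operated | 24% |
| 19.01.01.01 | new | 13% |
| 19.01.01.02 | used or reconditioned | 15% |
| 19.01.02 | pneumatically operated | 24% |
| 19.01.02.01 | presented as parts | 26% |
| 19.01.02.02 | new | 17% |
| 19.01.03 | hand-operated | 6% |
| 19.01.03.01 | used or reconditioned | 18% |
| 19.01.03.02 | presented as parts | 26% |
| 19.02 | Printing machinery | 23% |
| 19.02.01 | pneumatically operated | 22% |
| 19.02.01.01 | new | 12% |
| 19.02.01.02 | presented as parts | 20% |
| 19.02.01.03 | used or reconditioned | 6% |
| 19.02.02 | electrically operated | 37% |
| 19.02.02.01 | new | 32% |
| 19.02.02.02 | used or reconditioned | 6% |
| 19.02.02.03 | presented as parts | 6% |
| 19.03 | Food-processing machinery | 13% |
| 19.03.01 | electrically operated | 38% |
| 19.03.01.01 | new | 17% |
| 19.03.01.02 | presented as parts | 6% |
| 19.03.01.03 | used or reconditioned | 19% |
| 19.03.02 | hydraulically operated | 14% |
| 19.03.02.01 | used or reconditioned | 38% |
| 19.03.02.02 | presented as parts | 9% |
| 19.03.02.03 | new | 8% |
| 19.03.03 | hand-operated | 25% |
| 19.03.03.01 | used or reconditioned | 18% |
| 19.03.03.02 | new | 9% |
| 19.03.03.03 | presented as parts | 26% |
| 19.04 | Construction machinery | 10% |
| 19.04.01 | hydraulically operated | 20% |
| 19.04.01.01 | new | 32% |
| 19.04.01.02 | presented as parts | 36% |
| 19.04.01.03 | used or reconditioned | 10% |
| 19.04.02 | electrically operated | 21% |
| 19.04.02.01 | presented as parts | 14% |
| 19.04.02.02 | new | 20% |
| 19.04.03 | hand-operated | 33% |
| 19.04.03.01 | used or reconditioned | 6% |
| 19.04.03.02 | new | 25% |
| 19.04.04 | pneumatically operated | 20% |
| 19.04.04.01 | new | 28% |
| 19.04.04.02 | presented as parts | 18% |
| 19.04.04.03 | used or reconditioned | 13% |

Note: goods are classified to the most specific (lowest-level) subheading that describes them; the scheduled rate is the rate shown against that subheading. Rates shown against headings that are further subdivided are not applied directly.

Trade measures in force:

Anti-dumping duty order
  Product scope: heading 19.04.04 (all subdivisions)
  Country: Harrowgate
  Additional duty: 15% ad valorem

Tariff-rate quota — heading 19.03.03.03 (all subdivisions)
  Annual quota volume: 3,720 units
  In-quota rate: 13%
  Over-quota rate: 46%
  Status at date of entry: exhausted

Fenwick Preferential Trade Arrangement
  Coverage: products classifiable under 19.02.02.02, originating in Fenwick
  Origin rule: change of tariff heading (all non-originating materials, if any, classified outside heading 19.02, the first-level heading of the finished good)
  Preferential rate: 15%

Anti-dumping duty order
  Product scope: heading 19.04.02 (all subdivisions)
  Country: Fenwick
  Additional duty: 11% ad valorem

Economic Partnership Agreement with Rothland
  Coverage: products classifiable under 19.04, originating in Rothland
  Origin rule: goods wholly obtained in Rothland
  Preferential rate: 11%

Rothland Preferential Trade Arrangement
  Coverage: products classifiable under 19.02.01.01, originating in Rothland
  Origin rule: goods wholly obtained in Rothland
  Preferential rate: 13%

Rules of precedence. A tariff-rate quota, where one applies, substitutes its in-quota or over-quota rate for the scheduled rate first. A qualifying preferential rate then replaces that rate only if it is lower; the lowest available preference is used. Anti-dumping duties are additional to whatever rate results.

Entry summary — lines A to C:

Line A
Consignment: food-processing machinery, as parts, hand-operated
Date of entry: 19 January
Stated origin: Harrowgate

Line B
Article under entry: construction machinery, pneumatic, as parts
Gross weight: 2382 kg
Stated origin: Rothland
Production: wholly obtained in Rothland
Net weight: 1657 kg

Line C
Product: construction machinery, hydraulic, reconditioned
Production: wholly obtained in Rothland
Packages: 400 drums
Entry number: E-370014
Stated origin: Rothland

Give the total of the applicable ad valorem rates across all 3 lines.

67%

Line A: food-processing → 19.03; hand-operated → 19.03.03; as parts → 19.03.03.03. Scheduled 26%. quota on 19.03.03.03 exhausted → over-quota 46%. → 46%.
Line B: construction → 19.04; pneumatic → 19.04.04; as parts → 19.04.04.02. Scheduled 18%. Rothland agreement on 19.04: wholly obtained → 11% available; Rothland agreement on 19.02.01.01: 19.04.04.02 not covered; preferential 11%. → 11%.
Line C: construction → 19.04; hydraulic → 19.04.01; reconditioned → 19.04.01.03. Scheduled 10%. Rothland agreement on 19.04: wholly obtained → 11% available; Rothland agreement on 19.02.01.01: 19.04.01.03 not covered; preference 11% not lower than 10% → no reduction. → 10%.
Sum: 46% + 11% + 10% = 67%.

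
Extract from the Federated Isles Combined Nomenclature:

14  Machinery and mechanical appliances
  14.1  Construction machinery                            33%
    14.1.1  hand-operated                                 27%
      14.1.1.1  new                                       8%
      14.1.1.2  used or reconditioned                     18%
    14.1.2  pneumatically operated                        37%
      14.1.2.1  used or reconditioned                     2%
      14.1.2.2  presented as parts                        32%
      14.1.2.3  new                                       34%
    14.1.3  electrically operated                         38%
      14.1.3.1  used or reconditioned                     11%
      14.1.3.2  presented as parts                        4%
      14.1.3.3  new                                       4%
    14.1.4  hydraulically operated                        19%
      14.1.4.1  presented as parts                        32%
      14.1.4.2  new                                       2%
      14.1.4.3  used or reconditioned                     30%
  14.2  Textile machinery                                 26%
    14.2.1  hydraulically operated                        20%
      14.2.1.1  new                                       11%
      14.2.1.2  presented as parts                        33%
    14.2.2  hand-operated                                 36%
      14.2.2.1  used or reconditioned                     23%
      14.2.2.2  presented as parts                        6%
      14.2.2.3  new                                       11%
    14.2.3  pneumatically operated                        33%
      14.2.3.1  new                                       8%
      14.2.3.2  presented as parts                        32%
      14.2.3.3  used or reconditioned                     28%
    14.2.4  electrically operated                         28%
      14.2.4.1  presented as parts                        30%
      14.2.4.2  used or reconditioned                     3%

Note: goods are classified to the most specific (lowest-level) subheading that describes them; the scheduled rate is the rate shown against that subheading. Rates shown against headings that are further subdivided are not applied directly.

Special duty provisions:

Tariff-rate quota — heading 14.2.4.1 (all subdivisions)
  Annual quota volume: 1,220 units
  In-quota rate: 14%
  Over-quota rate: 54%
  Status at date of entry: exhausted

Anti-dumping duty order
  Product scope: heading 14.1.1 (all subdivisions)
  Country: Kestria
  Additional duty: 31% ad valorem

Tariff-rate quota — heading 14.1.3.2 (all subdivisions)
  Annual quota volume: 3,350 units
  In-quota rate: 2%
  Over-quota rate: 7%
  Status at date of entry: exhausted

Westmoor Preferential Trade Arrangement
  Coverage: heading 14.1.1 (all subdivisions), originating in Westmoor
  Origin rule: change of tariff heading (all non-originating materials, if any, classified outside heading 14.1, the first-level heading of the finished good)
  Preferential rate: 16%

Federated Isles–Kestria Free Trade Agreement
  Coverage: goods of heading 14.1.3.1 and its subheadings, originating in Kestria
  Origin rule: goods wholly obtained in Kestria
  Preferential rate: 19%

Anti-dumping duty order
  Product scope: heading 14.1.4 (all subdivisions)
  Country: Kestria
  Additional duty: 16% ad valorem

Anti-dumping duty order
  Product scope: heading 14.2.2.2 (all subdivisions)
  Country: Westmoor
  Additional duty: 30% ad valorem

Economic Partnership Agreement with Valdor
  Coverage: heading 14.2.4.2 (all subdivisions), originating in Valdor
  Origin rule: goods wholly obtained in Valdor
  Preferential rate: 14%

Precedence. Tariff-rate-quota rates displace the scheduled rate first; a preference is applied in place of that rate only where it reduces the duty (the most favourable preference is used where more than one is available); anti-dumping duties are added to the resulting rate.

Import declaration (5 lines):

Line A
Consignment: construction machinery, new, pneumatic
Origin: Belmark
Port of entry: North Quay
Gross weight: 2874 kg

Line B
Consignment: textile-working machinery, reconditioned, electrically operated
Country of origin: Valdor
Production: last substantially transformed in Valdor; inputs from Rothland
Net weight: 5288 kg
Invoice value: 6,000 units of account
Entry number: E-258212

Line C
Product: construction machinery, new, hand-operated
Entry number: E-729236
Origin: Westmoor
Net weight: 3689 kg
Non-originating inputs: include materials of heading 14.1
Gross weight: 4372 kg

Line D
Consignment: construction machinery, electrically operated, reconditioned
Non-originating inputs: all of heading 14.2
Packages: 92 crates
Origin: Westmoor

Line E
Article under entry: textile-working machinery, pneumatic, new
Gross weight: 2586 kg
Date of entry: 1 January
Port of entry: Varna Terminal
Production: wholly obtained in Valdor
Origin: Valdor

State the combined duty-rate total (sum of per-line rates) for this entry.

Line A: construction → 14.1; pneumatic → 14.1.2; new → 14.1.2.3. Scheduled 34%. No special measure applies. → 34%.
Line B: textile-working → 14.2; electrically operated → 14.2.4; reconditioned → 14.2.4.2. Scheduled 3%. Valdor agreement on 14.2.4.2: not wholly obtained. → 3%.
Line C: construction → 14.1; hand-operated → 14.1.1; new → 14.1.1.1. Scheduled 8%. Westmoor agreement on 14.1.1: CTH not met. → 8%.
Line D: construction → 14.1; electrically operated → 14.1.3; reconditioned → 14.1.3.1. Scheduled 11%. Westmoor agreement on 14.1.1: 14.1.3.1 not covered. → 11%.
Line E: textile-working → 14.2; pneumatic → 14.2.3; new → 14.2.3.1. Scheduled 8%. Valdor agreement on 14.2.4.2: 14.2.3.1 not covered. → 8%.
Sum: 34% + 3% + 8% + 11% + 8% = 64%.

64%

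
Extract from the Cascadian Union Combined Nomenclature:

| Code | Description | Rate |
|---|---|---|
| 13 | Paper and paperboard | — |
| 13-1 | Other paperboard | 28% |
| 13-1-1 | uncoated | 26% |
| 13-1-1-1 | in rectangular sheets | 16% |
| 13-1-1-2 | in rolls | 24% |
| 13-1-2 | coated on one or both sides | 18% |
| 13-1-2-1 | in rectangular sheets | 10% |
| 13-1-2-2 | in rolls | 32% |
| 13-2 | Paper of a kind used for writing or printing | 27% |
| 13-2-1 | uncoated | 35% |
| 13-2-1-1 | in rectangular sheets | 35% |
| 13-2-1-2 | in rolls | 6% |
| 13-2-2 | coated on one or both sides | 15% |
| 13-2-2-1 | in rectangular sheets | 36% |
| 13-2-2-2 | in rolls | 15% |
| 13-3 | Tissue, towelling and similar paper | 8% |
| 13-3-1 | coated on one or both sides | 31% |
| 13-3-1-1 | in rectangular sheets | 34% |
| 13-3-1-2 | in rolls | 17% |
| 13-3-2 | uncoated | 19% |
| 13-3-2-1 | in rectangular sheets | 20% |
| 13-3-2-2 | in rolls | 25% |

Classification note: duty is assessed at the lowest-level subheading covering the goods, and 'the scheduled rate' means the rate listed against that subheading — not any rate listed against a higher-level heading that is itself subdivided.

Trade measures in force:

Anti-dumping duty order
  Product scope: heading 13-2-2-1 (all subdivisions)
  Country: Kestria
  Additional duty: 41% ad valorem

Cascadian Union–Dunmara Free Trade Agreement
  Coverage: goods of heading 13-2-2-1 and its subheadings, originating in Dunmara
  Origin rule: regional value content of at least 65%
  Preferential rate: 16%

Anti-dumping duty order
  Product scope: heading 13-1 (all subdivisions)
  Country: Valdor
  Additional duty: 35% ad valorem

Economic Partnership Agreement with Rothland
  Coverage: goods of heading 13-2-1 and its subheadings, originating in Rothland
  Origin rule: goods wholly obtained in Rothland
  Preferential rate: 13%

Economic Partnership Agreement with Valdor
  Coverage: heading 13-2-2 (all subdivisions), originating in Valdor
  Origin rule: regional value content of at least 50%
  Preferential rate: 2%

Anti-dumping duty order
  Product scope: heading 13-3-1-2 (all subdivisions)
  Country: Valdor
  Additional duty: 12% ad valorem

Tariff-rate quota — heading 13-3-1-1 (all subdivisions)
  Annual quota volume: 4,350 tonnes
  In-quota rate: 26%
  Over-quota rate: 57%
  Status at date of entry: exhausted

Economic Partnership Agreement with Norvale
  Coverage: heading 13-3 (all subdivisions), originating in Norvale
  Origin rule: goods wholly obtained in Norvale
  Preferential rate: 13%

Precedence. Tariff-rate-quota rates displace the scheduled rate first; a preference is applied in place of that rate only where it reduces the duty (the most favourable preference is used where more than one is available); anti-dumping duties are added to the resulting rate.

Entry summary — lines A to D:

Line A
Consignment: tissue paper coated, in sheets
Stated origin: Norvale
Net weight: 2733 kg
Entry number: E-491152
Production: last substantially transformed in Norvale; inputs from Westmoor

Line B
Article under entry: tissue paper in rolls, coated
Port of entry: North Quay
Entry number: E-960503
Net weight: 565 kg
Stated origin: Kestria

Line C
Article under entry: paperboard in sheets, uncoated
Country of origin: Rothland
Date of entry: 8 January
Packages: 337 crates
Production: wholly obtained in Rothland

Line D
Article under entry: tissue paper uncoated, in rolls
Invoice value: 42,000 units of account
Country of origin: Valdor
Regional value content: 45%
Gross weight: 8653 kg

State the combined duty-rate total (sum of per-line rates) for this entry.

115%

Line A: tissue paper → 13-3; coated → 13-3-1; in sheets → 13-3-1-1. Scheduled 34%. quota on 13-3-1-1 exhausted → over-quota 57%; Norvale agreement on 13-3: not wholly obtained. → 57%.
Line B: tissue paper → 13-3; coated → 13-3-1; in rolls → 13-3-1-2. Scheduled 17%. No special measure applies. → 17%.
Line C: paperboard → 13-1; uncoated → 13-1-1; in sheets → 13-1-1-1. Scheduled 16%. Rothland agreement on 13-2-1: 13-1-1-1 not covered. → 16%.
Line D: tissue paper → 13-3; uncoated → 13-3-2; in rolls → 13-3-2-2. Scheduled 25%. Valdor agreement on 13-2-2: 13-3-2-2 not covered. → 25%.
Sum: 57% + 17% + 16% + 25% = 115%.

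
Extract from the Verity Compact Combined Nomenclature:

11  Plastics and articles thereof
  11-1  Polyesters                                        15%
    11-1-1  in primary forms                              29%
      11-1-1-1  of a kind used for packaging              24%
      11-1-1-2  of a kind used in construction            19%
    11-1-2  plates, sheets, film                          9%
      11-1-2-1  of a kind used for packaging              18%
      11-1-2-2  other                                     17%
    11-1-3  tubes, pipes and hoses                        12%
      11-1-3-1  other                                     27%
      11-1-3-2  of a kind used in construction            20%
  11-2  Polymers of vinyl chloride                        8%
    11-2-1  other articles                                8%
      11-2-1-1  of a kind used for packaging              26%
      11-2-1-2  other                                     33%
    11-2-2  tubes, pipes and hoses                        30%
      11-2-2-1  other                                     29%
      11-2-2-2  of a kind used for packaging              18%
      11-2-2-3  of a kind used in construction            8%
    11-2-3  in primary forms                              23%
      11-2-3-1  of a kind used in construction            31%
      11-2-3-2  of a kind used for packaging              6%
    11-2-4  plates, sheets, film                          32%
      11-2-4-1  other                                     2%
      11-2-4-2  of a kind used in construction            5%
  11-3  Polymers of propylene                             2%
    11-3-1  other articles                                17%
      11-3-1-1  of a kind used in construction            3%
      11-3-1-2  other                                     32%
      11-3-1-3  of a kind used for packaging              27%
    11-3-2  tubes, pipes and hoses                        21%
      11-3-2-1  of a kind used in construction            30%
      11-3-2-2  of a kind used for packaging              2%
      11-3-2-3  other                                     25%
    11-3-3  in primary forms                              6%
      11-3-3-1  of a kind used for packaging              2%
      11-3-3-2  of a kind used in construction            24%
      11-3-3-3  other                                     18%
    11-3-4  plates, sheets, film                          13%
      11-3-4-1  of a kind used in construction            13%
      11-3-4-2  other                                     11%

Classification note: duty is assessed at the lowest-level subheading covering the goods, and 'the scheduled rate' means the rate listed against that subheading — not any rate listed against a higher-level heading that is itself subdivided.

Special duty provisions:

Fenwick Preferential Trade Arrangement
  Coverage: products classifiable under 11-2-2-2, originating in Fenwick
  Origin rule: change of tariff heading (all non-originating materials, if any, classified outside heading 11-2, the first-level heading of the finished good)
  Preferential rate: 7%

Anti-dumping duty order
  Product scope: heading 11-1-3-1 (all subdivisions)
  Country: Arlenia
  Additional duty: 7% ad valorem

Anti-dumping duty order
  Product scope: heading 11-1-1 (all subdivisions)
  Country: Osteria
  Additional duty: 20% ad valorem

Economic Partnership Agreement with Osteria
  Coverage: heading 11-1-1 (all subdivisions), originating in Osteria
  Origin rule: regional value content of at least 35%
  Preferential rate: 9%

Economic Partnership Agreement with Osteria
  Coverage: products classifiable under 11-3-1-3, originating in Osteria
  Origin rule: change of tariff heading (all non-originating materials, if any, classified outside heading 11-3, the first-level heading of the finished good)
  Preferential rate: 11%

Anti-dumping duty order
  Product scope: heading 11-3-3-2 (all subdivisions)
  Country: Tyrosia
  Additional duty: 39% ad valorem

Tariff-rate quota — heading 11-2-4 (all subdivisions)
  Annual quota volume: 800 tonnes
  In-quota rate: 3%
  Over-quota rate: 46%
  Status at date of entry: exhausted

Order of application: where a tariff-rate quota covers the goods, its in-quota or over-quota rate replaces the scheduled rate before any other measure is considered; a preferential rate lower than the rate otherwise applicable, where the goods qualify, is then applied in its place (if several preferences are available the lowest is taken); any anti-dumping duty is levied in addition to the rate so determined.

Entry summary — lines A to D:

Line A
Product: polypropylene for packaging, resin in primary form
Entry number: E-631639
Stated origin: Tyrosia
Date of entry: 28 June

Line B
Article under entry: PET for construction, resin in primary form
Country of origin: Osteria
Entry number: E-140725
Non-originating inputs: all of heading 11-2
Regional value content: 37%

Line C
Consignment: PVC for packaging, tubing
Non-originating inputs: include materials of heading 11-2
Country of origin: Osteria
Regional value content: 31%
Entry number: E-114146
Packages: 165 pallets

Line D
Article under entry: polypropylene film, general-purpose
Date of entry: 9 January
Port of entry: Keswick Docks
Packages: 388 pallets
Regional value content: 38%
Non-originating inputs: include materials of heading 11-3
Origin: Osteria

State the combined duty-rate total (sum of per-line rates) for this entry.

Line A: polypropylene → 11-3; resin in primary form → 11-3-3; for packaging → 11-3-3-1. Scheduled 2%. No special measure applies. → 2%.
Line B: PET → 11-1; resin in primary form → 11-1-1; for construction → 11-1-1-2. Scheduled 19%. Osteria agreement on 11-1-1: RVC ≥ 35% → 9% available; Osteria agreement on 11-3-1-3: 11-1-1-2 not covered; preferential 9%; anti-dumping (Osteria, 11-1-1): +20%; total 9% + 20% = 29%. → 29%.
Line C: PVC → 11-2; tubing → 11-2-2; for packaging → 11-2-2-2. Scheduled 18%. Osteria agreement on 11-1-1: 11-2-2-2 not covered; Osteria agreement on 11-3-1-3: 11-2-2-2 not covered. → 18%.
Line D: polypropylene → 11-3; film → 11-3-4; general-purpose → 11-3-4-2. Scheduled 11%. Osteria agreement on 11-1-1: 11-3-4-2 not covered; Osteria agreement on 11-3-1-3: 11-3-4-2 not covered. → 11%.
Sum: 2% + 29% + 18% + 11% = 60%.

60%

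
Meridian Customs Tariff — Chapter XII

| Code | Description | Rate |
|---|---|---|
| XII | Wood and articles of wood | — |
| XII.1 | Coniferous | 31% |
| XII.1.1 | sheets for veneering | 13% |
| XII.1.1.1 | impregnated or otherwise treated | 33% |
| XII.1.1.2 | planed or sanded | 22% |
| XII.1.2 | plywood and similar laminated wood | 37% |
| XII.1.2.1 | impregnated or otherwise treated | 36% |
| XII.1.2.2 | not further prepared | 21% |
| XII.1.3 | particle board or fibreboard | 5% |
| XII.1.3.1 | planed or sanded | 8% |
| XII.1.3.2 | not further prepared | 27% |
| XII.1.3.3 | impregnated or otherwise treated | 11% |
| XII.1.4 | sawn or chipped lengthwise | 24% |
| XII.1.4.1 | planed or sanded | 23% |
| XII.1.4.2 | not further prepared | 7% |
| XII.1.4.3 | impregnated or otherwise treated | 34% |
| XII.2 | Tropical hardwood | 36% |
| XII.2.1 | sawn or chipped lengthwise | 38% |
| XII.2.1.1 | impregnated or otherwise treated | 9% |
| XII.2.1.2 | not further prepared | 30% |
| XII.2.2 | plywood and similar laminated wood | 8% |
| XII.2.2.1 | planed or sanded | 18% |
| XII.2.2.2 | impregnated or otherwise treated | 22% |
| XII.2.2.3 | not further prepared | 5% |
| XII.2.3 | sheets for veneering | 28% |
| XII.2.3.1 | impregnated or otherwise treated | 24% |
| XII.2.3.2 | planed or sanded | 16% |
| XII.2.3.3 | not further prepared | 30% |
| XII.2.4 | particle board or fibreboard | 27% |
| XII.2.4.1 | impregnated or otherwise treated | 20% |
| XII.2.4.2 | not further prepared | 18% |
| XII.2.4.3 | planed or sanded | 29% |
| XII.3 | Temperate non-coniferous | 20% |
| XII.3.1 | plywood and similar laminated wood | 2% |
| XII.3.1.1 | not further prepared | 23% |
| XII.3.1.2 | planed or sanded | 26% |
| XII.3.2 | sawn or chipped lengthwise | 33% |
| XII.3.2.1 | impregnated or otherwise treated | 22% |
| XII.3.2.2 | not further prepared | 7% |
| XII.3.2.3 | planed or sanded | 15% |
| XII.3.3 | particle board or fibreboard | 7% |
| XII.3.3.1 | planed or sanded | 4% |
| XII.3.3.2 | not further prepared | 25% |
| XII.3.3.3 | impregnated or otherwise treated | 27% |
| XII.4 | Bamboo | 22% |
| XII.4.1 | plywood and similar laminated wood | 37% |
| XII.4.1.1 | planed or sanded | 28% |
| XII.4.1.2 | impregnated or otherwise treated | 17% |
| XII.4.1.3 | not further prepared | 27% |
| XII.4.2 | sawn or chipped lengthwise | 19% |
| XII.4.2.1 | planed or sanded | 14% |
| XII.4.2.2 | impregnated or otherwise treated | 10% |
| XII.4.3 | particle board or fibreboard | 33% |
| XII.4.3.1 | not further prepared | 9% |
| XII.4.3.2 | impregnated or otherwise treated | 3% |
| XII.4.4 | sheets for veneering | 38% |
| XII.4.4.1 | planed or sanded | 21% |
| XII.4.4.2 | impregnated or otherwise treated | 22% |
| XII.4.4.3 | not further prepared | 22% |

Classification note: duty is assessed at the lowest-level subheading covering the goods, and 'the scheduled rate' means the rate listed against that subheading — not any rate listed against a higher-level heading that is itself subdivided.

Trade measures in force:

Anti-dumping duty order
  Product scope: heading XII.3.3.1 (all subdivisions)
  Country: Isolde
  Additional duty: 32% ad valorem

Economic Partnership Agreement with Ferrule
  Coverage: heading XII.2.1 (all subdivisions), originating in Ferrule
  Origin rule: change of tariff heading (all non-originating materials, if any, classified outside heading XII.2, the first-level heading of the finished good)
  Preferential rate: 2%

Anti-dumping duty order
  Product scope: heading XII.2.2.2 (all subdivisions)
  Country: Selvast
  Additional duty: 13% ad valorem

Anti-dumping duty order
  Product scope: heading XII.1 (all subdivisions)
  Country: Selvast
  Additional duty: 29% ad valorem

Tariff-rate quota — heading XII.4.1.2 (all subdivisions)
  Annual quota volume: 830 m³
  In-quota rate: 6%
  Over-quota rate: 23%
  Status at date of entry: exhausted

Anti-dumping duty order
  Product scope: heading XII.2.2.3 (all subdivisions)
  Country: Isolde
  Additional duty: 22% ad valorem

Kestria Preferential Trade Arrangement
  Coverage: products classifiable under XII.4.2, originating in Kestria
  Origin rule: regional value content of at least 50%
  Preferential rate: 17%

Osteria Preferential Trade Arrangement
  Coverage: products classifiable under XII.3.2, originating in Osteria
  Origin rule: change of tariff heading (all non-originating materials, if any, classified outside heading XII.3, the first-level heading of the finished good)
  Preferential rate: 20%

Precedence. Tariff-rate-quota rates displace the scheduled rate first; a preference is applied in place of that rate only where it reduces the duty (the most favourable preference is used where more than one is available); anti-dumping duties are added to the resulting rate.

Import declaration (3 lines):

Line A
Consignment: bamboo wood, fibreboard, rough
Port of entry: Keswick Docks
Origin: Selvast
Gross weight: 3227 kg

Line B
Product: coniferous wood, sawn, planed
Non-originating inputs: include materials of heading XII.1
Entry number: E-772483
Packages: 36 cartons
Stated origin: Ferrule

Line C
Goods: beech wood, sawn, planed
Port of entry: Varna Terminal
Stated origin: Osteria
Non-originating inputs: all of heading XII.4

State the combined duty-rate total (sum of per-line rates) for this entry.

Line A: bamboo → XII.4; fibreboard → XII.4.3; rough → XII.4.3.1. Scheduled 9%. No special measure applies. → 9%.
Line B: coniferous → XII.1; sawn → XII.1.4; planed → XII.1.4.1. Scheduled 23%. Ferrule agreement on XII.2.1: XII.1.4.1 not covered. → 23%.
Line C: beech → XII.3; sawn → XII.3.2; planed → XII.3.2.3. Scheduled 15%. Osteria agreement on XII.3.2: CTH met → 20% available; preference 20% not lower than 15% → no reduction. → 15%.
Sum: 9% + 23% + 15% = 47%.

47%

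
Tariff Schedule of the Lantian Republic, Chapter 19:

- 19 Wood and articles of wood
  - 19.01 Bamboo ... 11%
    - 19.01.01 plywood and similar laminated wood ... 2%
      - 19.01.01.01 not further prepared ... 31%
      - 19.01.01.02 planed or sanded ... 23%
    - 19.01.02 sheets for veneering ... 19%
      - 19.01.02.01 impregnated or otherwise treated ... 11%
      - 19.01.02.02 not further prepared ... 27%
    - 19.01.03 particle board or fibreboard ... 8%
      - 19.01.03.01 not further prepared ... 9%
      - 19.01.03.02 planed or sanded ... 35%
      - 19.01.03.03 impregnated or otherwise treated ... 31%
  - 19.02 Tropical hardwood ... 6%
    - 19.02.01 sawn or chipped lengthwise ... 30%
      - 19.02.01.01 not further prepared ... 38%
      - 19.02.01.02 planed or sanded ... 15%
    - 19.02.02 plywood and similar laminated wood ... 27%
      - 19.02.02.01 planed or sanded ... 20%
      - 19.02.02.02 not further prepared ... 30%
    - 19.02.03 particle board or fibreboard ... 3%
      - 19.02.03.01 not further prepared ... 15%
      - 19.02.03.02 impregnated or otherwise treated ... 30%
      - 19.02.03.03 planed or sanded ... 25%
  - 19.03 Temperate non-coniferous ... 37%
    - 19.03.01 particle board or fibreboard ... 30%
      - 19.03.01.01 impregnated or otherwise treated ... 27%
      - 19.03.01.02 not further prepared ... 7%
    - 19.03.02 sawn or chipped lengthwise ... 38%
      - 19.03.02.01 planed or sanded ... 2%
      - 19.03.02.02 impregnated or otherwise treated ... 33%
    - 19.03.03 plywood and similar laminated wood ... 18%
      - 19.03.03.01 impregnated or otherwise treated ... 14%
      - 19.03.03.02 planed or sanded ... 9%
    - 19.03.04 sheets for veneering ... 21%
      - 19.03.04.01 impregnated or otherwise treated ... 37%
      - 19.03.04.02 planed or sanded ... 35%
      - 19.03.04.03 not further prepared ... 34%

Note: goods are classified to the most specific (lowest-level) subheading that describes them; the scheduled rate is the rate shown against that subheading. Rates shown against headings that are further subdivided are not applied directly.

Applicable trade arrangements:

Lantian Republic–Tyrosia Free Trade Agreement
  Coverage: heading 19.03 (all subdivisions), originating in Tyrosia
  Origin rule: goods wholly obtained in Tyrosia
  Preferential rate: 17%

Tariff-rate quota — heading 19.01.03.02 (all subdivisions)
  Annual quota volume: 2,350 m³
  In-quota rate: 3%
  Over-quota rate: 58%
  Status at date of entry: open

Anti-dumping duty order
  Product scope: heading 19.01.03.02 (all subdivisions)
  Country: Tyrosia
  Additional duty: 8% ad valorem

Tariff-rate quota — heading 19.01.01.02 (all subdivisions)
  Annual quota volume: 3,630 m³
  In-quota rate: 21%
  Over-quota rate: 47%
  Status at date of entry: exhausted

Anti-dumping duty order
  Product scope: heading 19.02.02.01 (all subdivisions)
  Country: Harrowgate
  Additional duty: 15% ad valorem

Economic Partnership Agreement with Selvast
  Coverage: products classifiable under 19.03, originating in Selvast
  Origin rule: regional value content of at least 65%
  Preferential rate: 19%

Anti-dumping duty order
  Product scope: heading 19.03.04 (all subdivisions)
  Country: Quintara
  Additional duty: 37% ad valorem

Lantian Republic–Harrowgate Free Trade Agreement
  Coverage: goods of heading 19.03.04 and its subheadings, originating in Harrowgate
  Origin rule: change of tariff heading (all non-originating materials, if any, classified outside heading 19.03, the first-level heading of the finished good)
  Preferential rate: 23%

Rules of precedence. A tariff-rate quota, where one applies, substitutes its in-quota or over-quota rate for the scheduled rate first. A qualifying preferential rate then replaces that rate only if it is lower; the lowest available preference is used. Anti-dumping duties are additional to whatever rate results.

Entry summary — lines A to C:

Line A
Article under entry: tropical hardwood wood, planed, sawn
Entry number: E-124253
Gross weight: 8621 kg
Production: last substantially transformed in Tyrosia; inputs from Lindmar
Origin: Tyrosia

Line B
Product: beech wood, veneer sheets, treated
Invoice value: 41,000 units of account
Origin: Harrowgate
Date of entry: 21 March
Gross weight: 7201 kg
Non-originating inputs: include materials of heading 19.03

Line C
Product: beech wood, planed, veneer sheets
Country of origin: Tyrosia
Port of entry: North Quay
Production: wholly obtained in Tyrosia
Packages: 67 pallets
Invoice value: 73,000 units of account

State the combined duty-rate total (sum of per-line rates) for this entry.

69%

Line A: tropical hardwood → 19.02; sawn → 19.02.01; planed → 19.02.01.02. Scheduled 15%. Tyrosia agreement on 19.03: 19.02.01.02 not covered. → 15%.
Line B: beech → 19.03; veneer sheets → 19.03.04; treated → 19.03.04.01. Scheduled 37%. Harrowgate agreement on 19.03.04: CTH not met. → 37%.
Line C: beech → 19.03; veneer sheets → 19.03.04; planed → 19.03.04.02. Scheduled 35%. Tyrosia agreement on 19.03: wholly obtained → 17% available; preferential 17%. → 17%.
Sum: 15% + 37% + 17% = 69%.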